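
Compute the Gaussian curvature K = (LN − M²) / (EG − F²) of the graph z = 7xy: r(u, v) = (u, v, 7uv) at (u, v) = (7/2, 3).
K = -784/17380561

Coefficients of the first fundamental form: E = 49*v^2 + 1, F = 49*u*v, G = 49*u^2 + 1.
Coefficients of the second fundamental form: L = 0, M = 7/sqrt(49*u^2 + 49*v^2 + 1), N = 0.
Assemble K = (LN − M²)/(EG − F²) = -49/(2401*u^4 + 4802*u^2*v^2 + 98*u^2 + 2401*v^4 + 98*v^2 + 1). At (u, v) = (7/2, 3): K = -784/17380561.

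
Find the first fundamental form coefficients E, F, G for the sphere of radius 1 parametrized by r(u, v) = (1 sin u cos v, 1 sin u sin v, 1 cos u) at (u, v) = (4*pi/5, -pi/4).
E = 1;  F = 0;  G = 5/8 - sqrt(5)/8

Partials: r_u = (cos(u)*cos(v), sin(v)*cos(u), -sin(u)), r_v = (-sin(u)*sin(v), sin(u)*cos(v), 0). As functions of (u, v):
  E = r_u · r_u = 1,
  F = r_u · r_v = 0,
  G = r_v · r_v = sin(u)^2.
Evaluating at (u, v) = (4*pi/5, -pi/4): E = 1, F = 0, G = 5/8 - sqrt(5)/8.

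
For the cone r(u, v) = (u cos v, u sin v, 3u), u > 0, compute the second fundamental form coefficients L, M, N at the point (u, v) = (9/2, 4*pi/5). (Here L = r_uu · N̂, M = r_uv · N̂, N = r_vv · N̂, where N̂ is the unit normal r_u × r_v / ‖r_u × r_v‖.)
L = 0;  M = 0;  N = 27*sqrt(10)/20

Compute the unit normal N̂(u, v) = (-3*sqrt(10)*u*cos(v)/(10*Abs(u)), -3*sqrt(10)*u*sin(v)/(10*Abs(u)), sqrt(10)*u/(10*Abs(u))), and the second partials r_uu, r_uv, r_vv. Take dot products:
  L(u, v) = r_uu · N̂ = 0,
  M(u, v) = r_uv · N̂ = 0,
  N(u, v) = r_vv · N̂ = 3*sqrt(10)*u^2/(10*Abs(u)).
Evaluating at (u, v) = (9/2, 4*pi/5):
  L = 0, M = 0, N = 27*sqrt(10)/20.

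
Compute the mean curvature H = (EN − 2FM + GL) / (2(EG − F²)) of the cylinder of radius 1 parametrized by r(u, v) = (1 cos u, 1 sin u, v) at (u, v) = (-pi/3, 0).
H = -1/2

With E = 1, F = 0, G = 1, L = -1, M = 0, N = 0, assemble
  H = (EN − 2FM + GL) / (2(EG − F²)) = -1/2.
At (u, v) = (-pi/3, 0): H = -1/2.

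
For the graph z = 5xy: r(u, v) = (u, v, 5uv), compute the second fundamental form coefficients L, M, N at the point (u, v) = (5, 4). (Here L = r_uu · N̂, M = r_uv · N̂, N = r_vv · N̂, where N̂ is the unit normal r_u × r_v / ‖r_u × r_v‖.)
L = 0;  M = 5*sqrt(114)/342;  N = 0

Compute the unit normal N̂(u, v) = (-5*v/sqrt(25*u^2 + 25*v^2 + 1), -5*u/sqrt(25*u^2 + 25*v^2 + 1), 1/sqrt(25*u^2 + 25*v^2 + 1)), and the second partials r_uu, r_uv, r_vv. Take dot products:
  L(u, v) = r_uu · N̂ = 0,
  M(u, v) = r_uv · N̂ = 5/sqrt(25*u^2 + 25*v^2 + 1),
  N(u, v) = r_vv · N̂ = 0.
Evaluating at (u, v) = (5, 4):
  L = 0, M = 5*sqrt(114)/342, N = 0.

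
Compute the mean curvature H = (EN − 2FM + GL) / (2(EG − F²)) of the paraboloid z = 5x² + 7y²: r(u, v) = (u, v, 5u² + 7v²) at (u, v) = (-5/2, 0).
H = 4387*sqrt(626)/391876

With E = 100*u^2 + 1, F = 140*u*v, G = 196*v^2 + 1, L = 10/sqrt(100*u^2 + 196*v^2 + 1), M = 0, N = 14/sqrt(100*u^2 + 196*v^2 + 1), assemble
  H = (EN − 2FM + GL) / (2(EG − F²)) = 4*(175*u^2 + 245*v^2 + 3)/(100*u^2 + 196*v^2 + 1)^(3/2).
At (u, v) = (-5/2, 0): H = 4387*sqrt(626)/391876.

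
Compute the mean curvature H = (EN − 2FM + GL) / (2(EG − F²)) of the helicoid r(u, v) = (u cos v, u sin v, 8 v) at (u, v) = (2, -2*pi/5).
H = 0

With E = 1, F = 0, G = u^2 + 64, L = 0, M = -8/sqrt(u^2 + 64), N = 0, assemble
  H = (EN − 2FM + GL) / (2(EG − F²)) = 0.
At (u, v) = (2, -2*pi/5): H = 0.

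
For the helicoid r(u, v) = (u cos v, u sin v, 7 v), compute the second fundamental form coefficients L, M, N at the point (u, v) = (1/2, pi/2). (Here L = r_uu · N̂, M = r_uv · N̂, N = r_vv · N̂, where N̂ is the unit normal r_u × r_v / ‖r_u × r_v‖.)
L = 0;  M = -14*sqrt(197)/197;  N = 0

Compute the unit normal N̂(u, v) = (7*sin(v)/sqrt(u^2 + 49), -7*cos(v)/sqrt(u^2 + 49), u/sqrt(u^2 + 49)), and the second partials r_uu, r_uv, r_vv. Take dot products:
  L(u, v) = r_uu · N̂ = 0,
  M(u, v) = r_uv · N̂ = -7/sqrt(u^2 + 49),
  N(u, v) = r_vv · N̂ = 0.
Evaluating at (u, v) = (1/2, pi/2):
  L = 0, M = -14*sqrt(197)/197, N = 0.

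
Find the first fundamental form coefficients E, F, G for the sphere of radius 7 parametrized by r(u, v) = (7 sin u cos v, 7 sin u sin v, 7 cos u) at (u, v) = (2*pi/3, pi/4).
E = 49;  F = 0;  G = 147/4

Partials: r_u = (7*cos(u)*cos(v), 7*sin(v)*cos(u), -7*sin(u)), r_v = (-7*sin(u)*sin(v), 7*sin(u)*cos(v), 0). As functions of (u, v):
  E = r_u · r_u = 49,
  F = r_u · r_v = 0,
  G = r_v · r_v = 49*sin(u)^2.
Evaluating at (u, v) = (2*pi/3, pi/4): E = 49, F = 0, G = 147/4.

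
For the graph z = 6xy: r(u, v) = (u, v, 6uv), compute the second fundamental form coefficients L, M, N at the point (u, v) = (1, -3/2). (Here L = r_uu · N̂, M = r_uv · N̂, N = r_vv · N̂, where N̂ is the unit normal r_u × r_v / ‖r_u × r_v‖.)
L = 0;  M = 3*sqrt(118)/59;  N = 0

Compute the unit normal N̂(u, v) = (-6*v/sqrt(36*u^2 + 36*v^2 + 1), -6*u/sqrt(36*u^2 + 36*v^2 + 1), 1/sqrt(36*u^2 + 36*v^2 + 1)), and the second partials r_uu, r_uv, r_vv. Take dot products:
  L(u, v) = r_uu · N̂ = 0,
  M(u, v) = r_uv · N̂ = 6/sqrt(36*u^2 + 36*v^2 + 1),
  N(u, v) = r_vv · N̂ = 0.
Evaluating at (u, v) = (1, -3/2):
  L = 0, M = 3*sqrt(118)/59, N = 0.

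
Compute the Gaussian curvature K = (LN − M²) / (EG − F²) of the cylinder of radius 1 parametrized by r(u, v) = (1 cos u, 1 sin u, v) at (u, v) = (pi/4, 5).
K = 0

Coefficients of the first fundamental form: E = 1, F = 0, G = 1.
Coefficients of the second fundamental form: L = -1, M = 0, N = 0.
Assemble K = (LN − M²)/(EG − F²) = 0. At (u, v) = (pi/4, 5): K = 0.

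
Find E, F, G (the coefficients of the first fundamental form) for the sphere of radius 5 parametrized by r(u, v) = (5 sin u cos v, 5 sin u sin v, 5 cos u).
E = 25;  F = 0;  G = 25*sin(u)^2

Compute partials: r_u = (5*cos(u)*cos(v), 5*sin(v)*cos(u), -5*sin(u)), r_v = (-5*sin(u)*sin(v), 5*sin(u)*cos(v), 0). Then
  E = r_u · r_u = 25,
  F = r_u · r_v = 0,
  G = r_v · r_v = 25*sin(u)^2.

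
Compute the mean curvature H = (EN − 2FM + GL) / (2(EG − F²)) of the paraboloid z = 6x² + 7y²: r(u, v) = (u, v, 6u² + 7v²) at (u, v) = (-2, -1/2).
H = 4339*sqrt(626)/391876

With E = 144*u^2 + 1, F = 168*u*v, G = 196*v^2 + 1, L = 12/sqrt(144*u^2 + 196*v^2 + 1), M = 0, N = 14/sqrt(144*u^2 + 196*v^2 + 1), assemble
  H = (EN − 2FM + GL) / (2(EG − F²)) = (1008*u^2 + 1176*v^2 + 13)/(144*u^2 + 196*v^2 + 1)^(3/2).
At (u, v) = (-2, -1/2): H = 4339*sqrt(626)/391876.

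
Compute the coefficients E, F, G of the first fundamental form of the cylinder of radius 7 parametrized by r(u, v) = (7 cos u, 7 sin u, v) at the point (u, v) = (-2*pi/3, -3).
E = 49;  F = 0;  G = 1

Partials: r_u = (-7*sin(u), 7*cos(u), 0), r_v = (0, 0, 1). As functions of (u, v):
  E = r_u · r_u = 49,
  F = r_u · r_v = 0,
  G = r_v · r_v = 1.
Evaluating at (u, v) = (-2*pi/3, -3): E = 49, F = 0, G = 1.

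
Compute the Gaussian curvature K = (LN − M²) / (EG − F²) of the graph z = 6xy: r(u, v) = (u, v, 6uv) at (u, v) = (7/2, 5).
K = -9/450241

Coefficients of the first fundamental form: E = 36*v^2 + 1, F = 36*u*v, G = 36*u^2 + 1.
Coefficients of the second fundamental form: L = 0, M = 6/sqrt(36*u^2 + 36*v^2 + 1), N = 0.
Assemble K = (LN − M²)/(EG − F²) = -36/(1296*u^4 + 2592*u^2*v^2 + 72*u^2 + 1296*v^4 + 72*v^2 + 1). At (u, v) = (7/2, 5): K = -9/450241.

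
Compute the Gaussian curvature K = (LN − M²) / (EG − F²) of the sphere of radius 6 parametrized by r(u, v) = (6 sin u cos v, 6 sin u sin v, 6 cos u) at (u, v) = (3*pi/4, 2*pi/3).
K = 1/36

Coefficients of the first fundamental form: E = 36, F = 0, G = 36*sin(u)^2.
Coefficients of the second fundamental form: L = -6*sin(u)/Abs(sin(u)), M = 0, N = -6*sin(u)^3/Abs(sin(u)).
Assemble K = (LN − M²)/(EG − F²) = 1/36. At (u, v) = (3*pi/4, 2*pi/3): K = 1/36.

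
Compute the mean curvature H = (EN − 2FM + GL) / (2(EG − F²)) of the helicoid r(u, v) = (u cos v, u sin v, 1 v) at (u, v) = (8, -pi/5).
H = 0

With E = 1, F = 0, G = u^2 + 1, L = 0, M = -1/sqrt(u^2 + 1), N = 0, assemble
  H = (EN − 2FM + GL) / (2(EG − F²)) = 0.
At (u, v) = (8, -pi/5): H = 0.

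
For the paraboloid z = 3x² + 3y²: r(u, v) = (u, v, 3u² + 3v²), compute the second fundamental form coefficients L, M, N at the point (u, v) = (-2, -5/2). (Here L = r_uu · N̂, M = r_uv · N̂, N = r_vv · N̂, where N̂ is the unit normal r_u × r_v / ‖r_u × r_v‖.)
L = 3*sqrt(370)/185;  M = 0;  N = 3*sqrt(370)/185

Compute the unit normal N̂(u, v) = (-6*u/sqrt(36*u^2 + 36*v^2 + 1), -6*v/sqrt(36*u^2 + 36*v^2 + 1), 1/sqrt(36*u^2 + 36*v^2 + 1)), and the second partials r_uu, r_uv, r_vv. Take dot products:
  L(u, v) = r_uu · N̂ = 6/sqrt(36*u^2 + 36*v^2 + 1),
  M(u, v) = r_uv · N̂ = 0,
  N(u, v) = r_vv · N̂ = 6/sqrt(36*u^2 + 36*v^2 + 1).
Evaluating at (u, v) = (-2, -5/2):
  L = 3*sqrt(370)/185, M = 0, N = 3*sqrt(370)/185.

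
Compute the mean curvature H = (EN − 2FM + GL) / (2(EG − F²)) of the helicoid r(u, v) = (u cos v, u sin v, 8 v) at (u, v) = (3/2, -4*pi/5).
H = 0

With E = 1, F = 0, G = u^2 + 64, L = 0, M = -8/sqrt(u^2 + 64), N = 0, assemble
  H = (EN − 2FM + GL) / (2(EG − F²)) = 0.
At (u, v) = (3/2, -4*pi/5): H = 0.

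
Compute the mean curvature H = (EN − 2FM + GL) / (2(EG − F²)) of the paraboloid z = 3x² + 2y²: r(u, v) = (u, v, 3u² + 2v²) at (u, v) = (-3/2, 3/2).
H = 275*sqrt(118)/13924

With E = 36*u^2 + 1, F = 24*u*v, G = 16*v^2 + 1, L = 6/sqrt(36*u^2 + 16*v^2 + 1), M = 0, N = 4/sqrt(36*u^2 + 16*v^2 + 1), assemble
  H = (EN − 2FM + GL) / (2(EG − F²)) = (72*u^2 + 48*v^2 + 5)/(36*u^2 + 16*v^2 + 1)^(3/2).
At (u, v) = (-3/2, 3/2): H = 275*sqrt(118)/13924.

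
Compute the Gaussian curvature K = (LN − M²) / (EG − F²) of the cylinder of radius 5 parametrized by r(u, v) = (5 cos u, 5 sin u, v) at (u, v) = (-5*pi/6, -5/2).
K = 0

Coefficients of the first fundamental form: E = 25, F = 0, G = 1.
Coefficients of the second fundamental form: L = -5, M = 0, N = 0.
Assemble K = (LN − M²)/(EG − F²) = 0. At (u, v) = (-5*pi/6, -5/2): K = 0.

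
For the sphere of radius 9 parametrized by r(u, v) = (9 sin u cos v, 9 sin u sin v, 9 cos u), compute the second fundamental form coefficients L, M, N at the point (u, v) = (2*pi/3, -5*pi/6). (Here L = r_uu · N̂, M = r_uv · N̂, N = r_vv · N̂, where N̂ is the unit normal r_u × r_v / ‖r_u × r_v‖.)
L = -9;  M = 0;  N = -27/4

Compute the unit normal N̂(u, v) = (sin(u)^2*cos(v)/Abs(sin(u)), sin(u)^2*sin(v)/Abs(sin(u)), sin(2*u)/(2*Abs(sin(u)))), and the second partials r_uu, r_uv, r_vv. Take dot products:
  L(u, v) = r_uu · N̂ = -9*sin(u)/Abs(sin(u)),
  M(u, v) = r_uv · N̂ = 0,
  N(u, v) = r_vv · N̂ = -9*sin(u)^3/Abs(sin(u)).
Evaluating at (u, v) = (2*pi/3, -5*pi/6):
  L = -9, M = 0, N = -27/4.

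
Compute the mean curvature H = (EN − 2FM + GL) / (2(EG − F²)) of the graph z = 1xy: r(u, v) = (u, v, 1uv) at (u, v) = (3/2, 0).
H = 0

With E = v^2 + 1, F = u*v, G = u^2 + 1, L = 0, M = 1/sqrt(u^2 + v^2 + 1), N = 0, assemble
  H = (EN − 2FM + GL) / (2(EG − F²)) = -u*v/(u^2 + v^2 + 1)^(3/2).
At (u, v) = (3/2, 0): H = 0.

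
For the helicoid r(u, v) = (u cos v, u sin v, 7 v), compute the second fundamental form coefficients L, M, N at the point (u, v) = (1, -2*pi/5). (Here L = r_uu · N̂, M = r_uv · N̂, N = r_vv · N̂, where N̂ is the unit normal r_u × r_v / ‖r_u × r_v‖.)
L = 0;  M = -7*sqrt(2)/10;  N = 0

Compute the unit normal N̂(u, v) = (7*sin(v)/sqrt(u^2 + 49), -7*cos(v)/sqrt(u^2 + 49), u/sqrt(u^2 + 49)), and the second partials r_uu, r_uv, r_vv. Take dot products:
  L(u, v) = r_uu · N̂ = 0,
  M(u, v) = r_uv · N̂ = -7/sqrt(u^2 + 49),
  N(u, v) = r_vv · N̂ = 0.
Evaluating at (u, v) = (1, -2*pi/5):
  L = 0, M = -7*sqrt(2)/10, N = 0.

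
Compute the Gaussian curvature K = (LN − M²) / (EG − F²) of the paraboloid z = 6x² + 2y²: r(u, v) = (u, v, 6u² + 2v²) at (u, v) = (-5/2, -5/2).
K = 48/1002001

Coefficients of the first fundamental form: E = 144*u^2 + 1, F = 48*u*v, G = 16*v^2 + 1.
Coefficients of the second fundamental form: L = 12/sqrt(144*u^2 + 16*v^2 + 1), M = 0, N = 4/sqrt(144*u^2 + 16*v^2 + 1).
Assemble K = (LN − M²)/(EG − F²) = 48/(20736*u^4 + 4608*u^2*v^2 + 288*u^2 + 256*v^4 + 32*v^2 + 1). At (u, v) = (-5/2, -5/2): K = 48/1002001.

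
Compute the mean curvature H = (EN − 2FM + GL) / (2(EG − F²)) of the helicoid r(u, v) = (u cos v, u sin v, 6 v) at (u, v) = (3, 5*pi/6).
H = 0

With E = 1, F = 0, G = u^2 + 36, L = 0, M = -6/sqrt(u^2 + 36), N = 0, assemble
  H = (EN − 2FM + GL) / (2(EG − F²)) = 0.
At (u, v) = (3, 5*pi/6): H = 0.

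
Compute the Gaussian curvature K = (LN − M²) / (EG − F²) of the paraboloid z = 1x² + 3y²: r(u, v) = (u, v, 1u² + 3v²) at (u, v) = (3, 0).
K = 12/1369

Coefficients of the first fundamental form: E = 4*u^2 + 1, F = 12*u*v, G = 36*v^2 + 1.
Coefficients of the second fundamental form: L = 2/sqrt(4*u^2 + 36*v^2 + 1), M = 0, N = 6/sqrt(4*u^2 + 36*v^2 + 1).
Assemble K = (LN − M²)/(EG − F²) = 12/(16*u^4 + 288*u^2*v^2 + 8*u^2 + 1296*v^4 + 72*v^2 + 1). At (u, v) = (3, 0): K = 12/1369.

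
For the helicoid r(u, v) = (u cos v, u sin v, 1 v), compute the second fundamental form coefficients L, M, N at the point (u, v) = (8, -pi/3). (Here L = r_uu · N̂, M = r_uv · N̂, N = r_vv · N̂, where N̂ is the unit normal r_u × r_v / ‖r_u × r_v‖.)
L = 0;  M = -sqrt(65)/65;  N = 0

Compute the unit normal N̂(u, v) = (sin(v)/sqrt(u^2 + 1), -cos(v)/sqrt(u^2 + 1), u/sqrt(u^2 + 1)), and the second partials r_uu, r_uv, r_vv. Take dot products:
  L(u, v) = r_uu · N̂ = 0,
  M(u, v) = r_uv · N̂ = -1/sqrt(u^2 + 1),
  N(u, v) = r_vv · N̂ = 0.
Evaluating at (u, v) = (8, -pi/3):
  L = 0, M = -sqrt(65)/65, N = 0.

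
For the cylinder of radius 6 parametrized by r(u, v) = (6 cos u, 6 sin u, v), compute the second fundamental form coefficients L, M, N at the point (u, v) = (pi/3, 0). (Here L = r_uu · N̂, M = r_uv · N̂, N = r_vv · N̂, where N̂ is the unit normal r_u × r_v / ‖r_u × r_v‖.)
L = -6;  M = 0;  N = 0

Compute the unit normal N̂(u, v) = (cos(u), sin(u), 0), and the second partials r_uu, r_uv, r_vv. Take dot products:
  L(u, v) = r_uu · N̂ = -6,
  M(u, v) = r_uv · N̂ = 0,
  N(u, v) = r_vv · N̂ = 0.
Evaluating at (u, v) = (pi/3, 0):
  L = -6, M = 0, N = 0.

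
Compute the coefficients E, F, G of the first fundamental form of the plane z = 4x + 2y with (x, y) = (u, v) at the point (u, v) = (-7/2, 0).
E = 17;  F = 8;  G = 5

Partials: r_u = (1, 0, 4), r_v = (0, 1, 2). As functions of (u, v):
  E = r_u · r_u = 17,
  F = r_u · r_v = 8,
  G = r_v · r_v = 5.
Evaluating at (u, v) = (-7/2, 0): E = 17, F = 8, G = 5.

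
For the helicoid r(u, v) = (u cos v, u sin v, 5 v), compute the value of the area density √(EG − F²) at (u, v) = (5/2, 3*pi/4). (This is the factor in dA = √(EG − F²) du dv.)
√(EG − F²)|_{(5/2, 3*pi/4)} = 5*sqrt(5)/2

E = 1, F = 0, G = u^2 + 25, so EG − F² = u^2 + 25. Taking the positive square root: √(EG − F²) = sqrt(u^2 + 25). At (u, v) = (5/2, 3*pi/4): 5*sqrt(5)/2.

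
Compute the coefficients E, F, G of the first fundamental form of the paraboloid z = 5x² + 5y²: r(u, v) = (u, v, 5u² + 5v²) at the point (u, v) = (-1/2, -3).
E = 26;  F = 150;  G = 901

Partials: r_u = (1, 0, 10*u), r_v = (0, 1, 10*v). As functions of (u, v):
  E = r_u · r_u = 100*u^2 + 1,
  F = r_u · r_v = 100*u*v,
  G = r_v · r_v = 100*v^2 + 1.
Evaluating at (u, v) = (-1/2, -3): E = 26, F = 150, G = 901.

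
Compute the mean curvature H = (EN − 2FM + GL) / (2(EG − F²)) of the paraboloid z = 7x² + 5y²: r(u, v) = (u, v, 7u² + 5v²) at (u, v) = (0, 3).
H = 6312*sqrt(901)/811801

With E = 196*u^2 + 1, F = 140*u*v, G = 100*v^2 + 1, L = 14/sqrt(196*u^2 + 100*v^2 + 1), M = 0, N = 10/sqrt(196*u^2 + 100*v^2 + 1), assemble
  H = (EN − 2FM + GL) / (2(EG − F²)) = 4*(245*u^2 + 175*v^2 + 3)/(196*u^2 + 100*v^2 + 1)^(3/2).
At (u, v) = (0, 3): H = 6312*sqrt(901)/811801.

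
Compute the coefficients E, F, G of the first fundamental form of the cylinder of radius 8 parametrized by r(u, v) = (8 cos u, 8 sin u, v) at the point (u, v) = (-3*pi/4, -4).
E = 64;  F = 0;  G = 1

Partials: r_u = (-8*sin(u), 8*cos(u), 0), r_v = (0, 0, 1). As functions of (u, v):
  E = r_u · r_u = 64,
  F = r_u · r_v = 0,
  G = r_v · r_v = 1.
Evaluating at (u, v) = (-3*pi/4, -4): E = 64, F = 0, G = 1.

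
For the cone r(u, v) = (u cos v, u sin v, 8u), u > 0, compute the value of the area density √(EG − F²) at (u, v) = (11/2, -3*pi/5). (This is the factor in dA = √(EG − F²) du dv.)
√(EG − F²)|_{(11/2, -3*pi/5)} = 11*sqrt(65)/2

E = 65, F = 0, G = u^2, so EG − F² = 65*u^2. Taking the positive square root: √(EG − F²) = sqrt(65)*Abs(u). At (u, v) = (11/2, -3*pi/5): 11*sqrt(65)/2.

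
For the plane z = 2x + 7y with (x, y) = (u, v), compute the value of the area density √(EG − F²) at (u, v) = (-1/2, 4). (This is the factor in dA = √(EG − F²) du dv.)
√(EG − F²)|_{(-1/2, 4)} = 3*sqrt(6)

E = 5, F = 14, G = 50, so EG − F² = 54. Taking the positive square root: √(EG − F²) = 3*sqrt(6). At (u, v) = (-1/2, 4): 3*sqrt(6).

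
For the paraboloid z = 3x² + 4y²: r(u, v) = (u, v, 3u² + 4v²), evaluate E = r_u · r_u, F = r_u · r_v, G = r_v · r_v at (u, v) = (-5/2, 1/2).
E = 226;  F = -60;  G = 17

Partials: r_u = (1, 0, 6*u), r_v = (0, 1, 8*v). As functions of (u, v):
  E = r_u · r_u = 36*u^2 + 1,
  F = r_u · r_v = 48*u*v,
  G = r_v · r_v = 64*v^2 + 1.
Evaluating at (u, v) = (-5/2, 1/2): E = 226, F = -60, G = 17.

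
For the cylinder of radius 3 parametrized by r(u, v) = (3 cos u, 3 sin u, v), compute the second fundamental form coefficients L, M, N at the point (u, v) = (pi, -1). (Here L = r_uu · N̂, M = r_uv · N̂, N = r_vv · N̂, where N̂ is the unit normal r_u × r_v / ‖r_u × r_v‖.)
L = -3;  M = 0;  N = 0

Compute the unit normal N̂(u, v) = (cos(u), sin(u), 0), and the second partials r_uu, r_uv, r_vv. Take dot products:
  L(u, v) = r_uu · N̂ = -3,
  M(u, v) = r_uv · N̂ = 0,
  N(u, v) = r_vv · N̂ = 0.
Evaluating at (u, v) = (pi, -1):
  L = -3, M = 0, N = 0.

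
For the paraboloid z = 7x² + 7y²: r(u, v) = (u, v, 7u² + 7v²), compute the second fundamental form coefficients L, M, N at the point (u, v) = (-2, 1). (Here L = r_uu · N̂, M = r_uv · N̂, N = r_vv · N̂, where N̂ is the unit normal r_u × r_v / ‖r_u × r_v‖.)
L = 14*sqrt(109)/327;  M = 0;  N = 14*sqrt(109)/327

Compute the unit normal N̂(u, v) = (-14*u/sqrt(196*u^2 + 196*v^2 + 1), -14*v/sqrt(196*u^2 + 196*v^2 + 1), 1/sqrt(196*u^2 + 196*v^2 + 1)), and the second partials r_uu, r_uv, r_vv. Take dot products:
  L(u, v) = r_uu · N̂ = 14/sqrt(196*u^2 + 196*v^2 + 1),
  M(u, v) = r_uv · N̂ = 0,
  N(u, v) = r_vv · N̂ = 14/sqrt(196*u^2 + 196*v^2 + 1).
Evaluating at (u, v) = (-2, 1):
  L = 14*sqrt(109)/327, M = 0, N = 14*sqrt(109)/327.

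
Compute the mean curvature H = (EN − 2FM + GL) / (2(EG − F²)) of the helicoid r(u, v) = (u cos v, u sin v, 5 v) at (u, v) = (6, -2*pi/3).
H = 0

With E = 1, F = 0, G = u^2 + 25, L = 0, M = -5/sqrt(u^2 + 25), N = 0, assemble
  H = (EN − 2FM + GL) / (2(EG − F²)) = 0.
At (u, v) = (6, -2*pi/3): H = 0.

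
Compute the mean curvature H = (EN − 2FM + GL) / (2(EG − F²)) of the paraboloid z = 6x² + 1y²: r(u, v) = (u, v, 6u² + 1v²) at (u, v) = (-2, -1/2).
H = 589*sqrt(2)/19652

With E = 144*u^2 + 1, F = 24*u*v, G = 4*v^2 + 1, L = 12/sqrt(144*u^2 + 4*v^2 + 1), M = 0, N = 2/sqrt(144*u^2 + 4*v^2 + 1), assemble
  H = (EN − 2FM + GL) / (2(EG − F²)) = (144*u^2 + 24*v^2 + 7)/(144*u^2 + 4*v^2 + 1)^(3/2).
At (u, v) = (-2, -1/2): H = 589*sqrt(2)/19652.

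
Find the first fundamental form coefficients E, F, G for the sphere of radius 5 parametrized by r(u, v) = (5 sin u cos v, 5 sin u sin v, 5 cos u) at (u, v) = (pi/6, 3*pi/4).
E = 25;  F = 0;  G = 25/4

Partials: r_u = (5*cos(u)*cos(v), 5*sin(v)*cos(u), -5*sin(u)), r_v = (-5*sin(u)*sin(v), 5*sin(u)*cos(v), 0). As functions of (u, v):
  E = r_u · r_u = 25,
  F = r_u · r_v = 0,
  G = r_v · r_v = 25*sin(u)^2.
Evaluating at (u, v) = (pi/6, 3*pi/4): E = 25, F = 0, G = 25/4.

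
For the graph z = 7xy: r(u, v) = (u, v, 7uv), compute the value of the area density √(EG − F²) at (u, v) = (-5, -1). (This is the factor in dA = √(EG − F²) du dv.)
√(EG − F²)|_{(-5, -1)} = 5*sqrt(51)

E = 49*v^2 + 1, F = 49*u*v, G = 49*u^2 + 1, so EG − F² = 49*u^2 + 49*v^2 + 1. Taking the positive square root: √(EG − F²) = sqrt(49*u^2 + 49*v^2 + 1). At (u, v) = (-5, -1): 5*sqrt(51).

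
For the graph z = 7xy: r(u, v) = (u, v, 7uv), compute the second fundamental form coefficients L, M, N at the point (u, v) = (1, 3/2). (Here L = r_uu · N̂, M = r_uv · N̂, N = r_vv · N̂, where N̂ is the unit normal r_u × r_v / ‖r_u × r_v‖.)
L = 0;  M = 14*sqrt(641)/641;  N = 0

Compute the unit normal N̂(u, v) = (-7*v/sqrt(49*u^2 + 49*v^2 + 1), -7*u/sqrt(49*u^2 + 49*v^2 + 1), 1/sqrt(49*u^2 + 49*v^2 + 1)), and the second partials r_uu, r_uv, r_vv. Take dot products:
  L(u, v) = r_uu · N̂ = 0,
  M(u, v) = r_uv · N̂ = 7/sqrt(49*u^2 + 49*v^2 + 1),
  N(u, v) = r_vv · N̂ = 0.
Evaluating at (u, v) = (1, 3/2):
  L = 0, M = 14*sqrt(641)/641, N = 0.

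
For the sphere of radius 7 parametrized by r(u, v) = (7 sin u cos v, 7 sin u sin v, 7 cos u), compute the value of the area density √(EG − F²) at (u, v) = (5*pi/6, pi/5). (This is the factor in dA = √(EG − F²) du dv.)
√(EG − F²)|_{(5*pi/6, pi/5)} = 49/2

E = 49, F = 0, G = 49*sin(u)^2, so EG − F² = 2401*sin(u)^2. Taking the positive square root: √(EG − F²) = 49*Abs(sin(u)). At (u, v) = (5*pi/6, pi/5): 49/2.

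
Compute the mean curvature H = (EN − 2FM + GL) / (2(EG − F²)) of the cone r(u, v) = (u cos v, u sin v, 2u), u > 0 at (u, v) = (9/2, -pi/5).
H = 2*sqrt(5)/45

With E = 5, F = 0, G = u^2, L = 0, M = 0, N = 2*sqrt(5)*u^2/(5*Abs(u)), assemble
  H = (EN − 2FM + GL) / (2(EG − F²)) = sqrt(5)/(5*Abs(u)).
At (u, v) = (9/2, -pi/5): H = 2*sqrt(5)/45.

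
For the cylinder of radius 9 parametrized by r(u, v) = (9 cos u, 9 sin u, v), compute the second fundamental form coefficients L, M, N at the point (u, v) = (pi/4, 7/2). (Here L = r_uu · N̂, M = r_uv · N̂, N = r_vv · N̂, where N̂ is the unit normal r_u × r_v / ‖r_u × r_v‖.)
L = -9;  M = 0;  N = 0

Compute the unit normal N̂(u, v) = (cos(u), sin(u), 0), and the second partials r_uu, r_uv, r_vv. Take dot products:
  L(u, v) = r_uu · N̂ = -9,
  M(u, v) = r_uv · N̂ = 0,
  N(u, v) = r_vv · N̂ = 0.
Evaluating at (u, v) = (pi/4, 7/2):
  L = -9, M = 0, N = 0.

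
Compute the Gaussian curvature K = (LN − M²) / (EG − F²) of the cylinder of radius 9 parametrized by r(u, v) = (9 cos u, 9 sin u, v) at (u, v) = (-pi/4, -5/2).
K = 0

Coefficients of the first fundamental form: E = 81, F = 0, G = 1.
Coefficients of the second fundamental form: L = -9, M = 0, N = 0.
Assemble K = (LN − M²)/(EG − F²) = 0. At (u, v) = (-pi/4, -5/2): K = 0.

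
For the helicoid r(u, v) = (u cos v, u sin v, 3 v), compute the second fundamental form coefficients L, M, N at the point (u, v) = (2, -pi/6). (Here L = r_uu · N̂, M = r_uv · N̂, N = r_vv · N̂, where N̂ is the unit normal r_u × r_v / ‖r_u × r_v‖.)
L = 0;  M = -3*sqrt(13)/13;  N = 0

Compute the unit normal N̂(u, v) = (3*sin(v)/sqrt(u^2 + 9), -3*cos(v)/sqrt(u^2 + 9), u/sqrt(u^2 + 9)), and the second partials r_uu, r_uv, r_vv. Take dot products:
  L(u, v) = r_uu · N̂ = 0,
  M(u, v) = r_uv · N̂ = -3/sqrt(u^2 + 9),
  N(u, v) = r_vv · N̂ = 0.
Evaluating at (u, v) = (2, -pi/6):
  L = 0, M = -3*sqrt(13)/13, N = 0.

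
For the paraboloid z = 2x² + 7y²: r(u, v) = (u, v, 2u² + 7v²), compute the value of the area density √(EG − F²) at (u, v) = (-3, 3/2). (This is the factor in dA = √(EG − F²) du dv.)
√(EG − F²)|_{(-3, 3/2)} = sqrt(586)

E = 16*u^2 + 1, F = 56*u*v, G = 196*v^2 + 1, so EG − F² = 16*u^2 + 196*v^2 + 1. Taking the positive square root: √(EG − F²) = sqrt(16*u^2 + 196*v^2 + 1). At (u, v) = (-3, 3/2): sqrt(586).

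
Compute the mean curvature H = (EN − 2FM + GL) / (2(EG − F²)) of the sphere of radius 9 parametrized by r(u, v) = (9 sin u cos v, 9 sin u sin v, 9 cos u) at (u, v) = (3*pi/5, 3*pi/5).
H = -1/9

With E = 81, F = 0, G = 81*sin(u)^2, L = -9*sin(u)/Abs(sin(u)), M = 0, N = -9*sin(u)^3/Abs(sin(u)), assemble
  H = (EN − 2FM + GL) / (2(EG − F²)) = -sin(u)/(9*Abs(sin(u))).
At (u, v) = (3*pi/5, 3*pi/5): H = -1/9.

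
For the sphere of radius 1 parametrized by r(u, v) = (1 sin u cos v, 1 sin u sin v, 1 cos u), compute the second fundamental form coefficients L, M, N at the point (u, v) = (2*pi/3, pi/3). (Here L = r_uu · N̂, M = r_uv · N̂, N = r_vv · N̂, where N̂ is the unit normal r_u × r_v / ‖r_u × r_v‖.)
L = -1;  M = 0;  N = -3/4

Compute the unit normal N̂(u, v) = (sin(u)^2*cos(v)/Abs(sin(u)), sin(u)^2*sin(v)/Abs(sin(u)), sin(2*u)/(2*Abs(sin(u)))), and the second partials r_uu, r_uv, r_vv. Take dot products:
  L(u, v) = r_uu · N̂ = -sin(u)/Abs(sin(u)),
  M(u, v) = r_uv · N̂ = 0,
  N(u, v) = r_vv · N̂ = -sin(u)^3/Abs(sin(u)).
Evaluating at (u, v) = (2*pi/3, pi/3):
  L = -1, M = 0, N = -3/4.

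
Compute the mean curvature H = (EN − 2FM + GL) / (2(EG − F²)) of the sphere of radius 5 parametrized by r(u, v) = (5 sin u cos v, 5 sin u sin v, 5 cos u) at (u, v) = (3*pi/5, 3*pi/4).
H = -1/5

With E = 25, F = 0, G = 25*sin(u)^2, L = -5*sin(u)/Abs(sin(u)), M = 0, N = -5*sin(u)^3/Abs(sin(u)), assemble
  H = (EN − 2FM + GL) / (2(EG − F²)) = -sin(u)/(5*Abs(sin(u))).
At (u, v) = (3*pi/5, 3*pi/4): H = -1/5.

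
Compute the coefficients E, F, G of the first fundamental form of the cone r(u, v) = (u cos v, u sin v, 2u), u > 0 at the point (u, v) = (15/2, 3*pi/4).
E = 5;  F = 0;  G = 225/4

Partials: r_u = (cos(v), sin(v), 2), r_v = (-u*sin(v), u*cos(v), 0). As functions of (u, v):
  E = r_u · r_u = 5,
  F = r_u · r_v = 0,
  G = r_v · r_v = u^2.
Evaluating at (u, v) = (15/2, 3*pi/4): E = 5, F = 0, G = 225/4.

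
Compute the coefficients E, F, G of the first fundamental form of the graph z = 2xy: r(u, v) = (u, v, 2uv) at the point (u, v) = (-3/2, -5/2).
E = 26;  F = 15;  G = 10

Partials: r_u = (1, 0, 2*v), r_v = (0, 1, 2*u). As functions of (u, v):
  E = r_u · r_u = 4*v^2 + 1,
  F = r_u · r_v = 4*u*v,
  G = r_v · r_v = 4*u^2 + 1.
Evaluating at (u, v) = (-3/2, -5/2): E = 26, F = 15, G = 10.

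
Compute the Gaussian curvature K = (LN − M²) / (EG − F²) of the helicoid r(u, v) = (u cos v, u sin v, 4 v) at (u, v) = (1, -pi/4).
K = -16/289

Coefficients of the first fundamental form: E = 1, F = 0, G = u^2 + 16.
Coefficients of the second fundamental form: L = 0, M = -4/sqrt(u^2 + 16), N = 0.
Assemble K = (LN − M²)/(EG − F²) = -16/(u^2 + 16)^2. At (u, v) = (1, -pi/4): K = -16/289.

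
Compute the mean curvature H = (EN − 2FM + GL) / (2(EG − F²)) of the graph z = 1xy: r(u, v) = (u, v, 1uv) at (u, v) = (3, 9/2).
H = -108/1331

With E = v^2 + 1, F = u*v, G = u^2 + 1, L = 0, M = 1/sqrt(u^2 + v^2 + 1), N = 0, assemble
  H = (EN − 2FM + GL) / (2(EG − F²)) = -u*v/(u^2 + v^2 + 1)^(3/2).
At (u, v) = (3, 9/2): H = -108/1331.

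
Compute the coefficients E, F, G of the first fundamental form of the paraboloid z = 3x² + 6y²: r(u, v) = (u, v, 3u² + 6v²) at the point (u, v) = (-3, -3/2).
E = 325;  F = 324;  G = 325

Partials: r_u = (1, 0, 6*u), r_v = (0, 1, 12*v). As functions of (u, v):
  E = r_u · r_u = 36*u^2 + 1,
  F = r_u · r_v = 72*u*v,
  G = r_v · r_v = 144*v^2 + 1.
Evaluating at (u, v) = (-3, -3/2): E = 325, F = 324, G = 325.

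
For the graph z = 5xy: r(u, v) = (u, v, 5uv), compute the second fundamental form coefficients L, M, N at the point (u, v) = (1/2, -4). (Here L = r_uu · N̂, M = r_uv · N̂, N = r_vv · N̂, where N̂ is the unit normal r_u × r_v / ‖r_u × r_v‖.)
L = 0;  M = 10*sqrt(181)/543;  N = 0

Compute the unit normal N̂(u, v) = (-5*v/sqrt(25*u^2 + 25*v^2 + 1), -5*u/sqrt(25*u^2 + 25*v^2 + 1), 1/sqrt(25*u^2 + 25*v^2 + 1)), and the second partials r_uu, r_uv, r_vv. Take dot products:
  L(u, v) = r_uu · N̂ = 0,
  M(u, v) = r_uv · N̂ = 5/sqrt(25*u^2 + 25*v^2 + 1),
  N(u, v) = r_vv · N̂ = 0.
Evaluating at (u, v) = (1/2, -4):
  L = 0, M = 10*sqrt(181)/543, N = 0.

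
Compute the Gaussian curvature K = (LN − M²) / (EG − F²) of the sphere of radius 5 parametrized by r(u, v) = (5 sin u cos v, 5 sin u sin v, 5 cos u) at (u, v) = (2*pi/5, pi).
K = 1/25

Coefficients of the first fundamental form: E = 25, F = 0, G = 25*sin(u)^2.
Coefficients of the second fundamental form: L = -5*sin(u)/Abs(sin(u)), M = 0, N = -5*sin(u)^3/Abs(sin(u)).
Assemble K = (LN − M²)/(EG − F²) = 1/25. At (u, v) = (2*pi/5, pi): K = 1/25.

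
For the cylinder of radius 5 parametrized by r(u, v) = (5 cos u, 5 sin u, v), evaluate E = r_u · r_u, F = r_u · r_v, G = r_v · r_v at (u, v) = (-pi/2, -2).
E = 25;  F = 0;  G = 1

Partials: r_u = (-5*sin(u), 5*cos(u), 0), r_v = (0, 0, 1). As functions of (u, v):
  E = r_u · r_u = 25,
  F = r_u · r_v = 0,
  G = r_v · r_v = 1.
Evaluating at (u, v) = (-pi/2, -2): E = 25, F = 0, G = 1.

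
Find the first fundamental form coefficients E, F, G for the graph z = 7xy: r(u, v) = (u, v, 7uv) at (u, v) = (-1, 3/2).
E = 445/4;  F = -147/2;  G = 50

Partials: r_u = (1, 0, 7*v), r_v = (0, 1, 7*u). As functions of (u, v):
  E = r_u · r_u = 49*v^2 + 1,
  F = r_u · r_v = 49*u*v,
  G = r_v · r_v = 49*u^2 + 1.
Evaluating at (u, v) = (-1, 3/2): E = 445/4, F = -147/2, G = 50.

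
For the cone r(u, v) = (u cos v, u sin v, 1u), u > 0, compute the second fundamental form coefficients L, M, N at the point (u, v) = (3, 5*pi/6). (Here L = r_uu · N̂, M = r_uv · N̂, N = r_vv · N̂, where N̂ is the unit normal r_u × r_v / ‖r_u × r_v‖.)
L = 0;  M = 0;  N = 3*sqrt(2)/2

Compute the unit normal N̂(u, v) = (-sqrt(2)*u*cos(v)/(2*Abs(u)), -sqrt(2)*u*sin(v)/(2*Abs(u)), sqrt(2)*u/(2*Abs(u))), and the second partials r_uu, r_uv, r_vv. Take dot products:
  L(u, v) = r_uu · N̂ = 0,
  M(u, v) = r_uv · N̂ = 0,
  N(u, v) = r_vv · N̂ = sqrt(2)*u^2/(2*Abs(u)).
Evaluating at (u, v) = (3, 5*pi/6):
  L = 0, M = 0, N = 3*sqrt(2)/2.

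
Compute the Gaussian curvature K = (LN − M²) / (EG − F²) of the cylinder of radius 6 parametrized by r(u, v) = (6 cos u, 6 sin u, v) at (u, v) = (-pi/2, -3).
K = 0

Coefficients of the first fundamental form: E = 36, F = 0, G = 1.
Coefficients of the second fundamental form: L = -6, M = 0, N = 0.
Assemble K = (LN − M²)/(EG − F²) = 0. At (u, v) = (-pi/2, -3): K = 0.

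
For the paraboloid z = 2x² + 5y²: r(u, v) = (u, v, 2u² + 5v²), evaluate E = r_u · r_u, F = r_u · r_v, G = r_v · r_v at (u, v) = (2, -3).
E = 65;  F = -240;  G = 901

Partials: r_u = (1, 0, 4*u), r_v = (0, 1, 10*v). As functions of (u, v):
  E = r_u · r_u = 16*u^2 + 1,
  F = r_u · r_v = 40*u*v,
  G = r_v · r_v = 100*v^2 + 1.
Evaluating at (u, v) = (2, -3): E = 65, F = -240, G = 901.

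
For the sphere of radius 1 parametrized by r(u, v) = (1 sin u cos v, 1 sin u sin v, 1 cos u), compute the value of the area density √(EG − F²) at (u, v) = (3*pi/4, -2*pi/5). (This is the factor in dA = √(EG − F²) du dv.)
√(EG − F²)|_{(3*pi/4, -2*pi/5)} = sqrt(2)/2

E = 1, F = 0, G = sin(u)^2, so EG − F² = sin(u)^2. Taking the positive square root: √(EG − F²) = Abs(sin(u)). At (u, v) = (3*pi/4, -2*pi/5): sqrt(2)/2.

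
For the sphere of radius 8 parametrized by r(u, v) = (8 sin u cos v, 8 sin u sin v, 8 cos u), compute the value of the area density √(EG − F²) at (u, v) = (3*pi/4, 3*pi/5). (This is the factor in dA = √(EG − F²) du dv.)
√(EG − F²)|_{(3*pi/4, 3*pi/5)} = 32*sqrt(2)

E = 64, F = 0, G = 64*sin(u)^2, so EG − F² = 4096*sin(u)^2. Taking the positive square root: √(EG − F²) = 64*Abs(sin(u)). At (u, v) = (3*pi/4, 3*pi/5): 32*sqrt(2).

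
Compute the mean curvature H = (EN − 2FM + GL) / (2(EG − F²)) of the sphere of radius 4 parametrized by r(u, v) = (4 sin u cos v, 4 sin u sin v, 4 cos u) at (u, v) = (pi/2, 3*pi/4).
H = -1/4

With E = 16, F = 0, G = 16*sin(u)^2, L = -4*sin(u)/Abs(sin(u)), M = 0, N = -4*sin(u)^3/Abs(sin(u)), assemble
  H = (EN − 2FM + GL) / (2(EG − F²)) = -sin(u)/(4*Abs(sin(u))).
At (u, v) = (pi/2, 3*pi/4): H = -1/4.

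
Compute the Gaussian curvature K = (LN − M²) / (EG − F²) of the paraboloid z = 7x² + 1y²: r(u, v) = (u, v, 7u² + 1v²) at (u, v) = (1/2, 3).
K = 7/1849

Coefficients of the first fundamental form: E = 196*u^2 + 1, F = 28*u*v, G = 4*v^2 + 1.
Coefficients of the second fundamental form: L = 14/sqrt(196*u^2 + 4*v^2 + 1), M = 0, N = 2/sqrt(196*u^2 + 4*v^2 + 1).
Assemble K = (LN − M²)/(EG − F²) = 28/(38416*u^4 + 1568*u^2*v^2 + 392*u^2 + 16*v^4 + 8*v^2 + 1). At (u, v) = (1/2, 3): K = 7/1849.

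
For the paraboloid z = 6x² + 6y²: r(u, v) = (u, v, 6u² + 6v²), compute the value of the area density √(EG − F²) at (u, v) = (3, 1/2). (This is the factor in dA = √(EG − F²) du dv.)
√(EG − F²)|_{(3, 1/2)} = sqrt(1333)

E = 144*u^2 + 1, F = 144*u*v, G = 144*v^2 + 1, so EG − F² = 144*u^2 + 144*v^2 + 1. Taking the positive square root: √(EG − F²) = sqrt(144*u^2 + 144*v^2 + 1). At (u, v) = (3, 1/2): sqrt(1333).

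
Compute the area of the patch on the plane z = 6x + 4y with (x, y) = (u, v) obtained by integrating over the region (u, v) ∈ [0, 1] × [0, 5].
Area = 5*sqrt(53)

Area = ∫∫ √(EG − F²) du dv with √(EG − F²) = sqrt(53). Integrating over [0, 1] × [0, 5] gives 5*sqrt(53).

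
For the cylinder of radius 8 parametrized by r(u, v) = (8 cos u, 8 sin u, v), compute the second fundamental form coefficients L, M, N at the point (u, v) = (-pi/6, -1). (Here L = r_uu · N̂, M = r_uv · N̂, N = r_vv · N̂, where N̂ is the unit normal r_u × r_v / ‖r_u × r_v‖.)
L = -8;  M = 0;  N = 0

Compute the unit normal N̂(u, v) = (cos(u), sin(u), 0), and the second partials r_uu, r_uv, r_vv. Take dot products:
  L(u, v) = r_uu · N̂ = -8,
  M(u, v) = r_uv · N̂ = 0,
  N(u, v) = r_vv · N̂ = 0.
Evaluating at (u, v) = (-pi/6, -1):
  L = -8, M = 0, N = 0.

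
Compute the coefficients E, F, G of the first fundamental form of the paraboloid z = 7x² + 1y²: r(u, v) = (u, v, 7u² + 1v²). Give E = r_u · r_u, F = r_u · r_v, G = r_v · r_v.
E = 196*u^2 + 1;  F = 28*u*v;  G = 4*v^2 + 1

Compute partials: r_u = (1, 0, 14*u), r_v = (0, 1, 2*v). Then
  E = r_u · r_u = 196*u^2 + 1,
  F = r_u · r_v = 28*u*v,
  G = r_v · r_v = 4*v^2 + 1.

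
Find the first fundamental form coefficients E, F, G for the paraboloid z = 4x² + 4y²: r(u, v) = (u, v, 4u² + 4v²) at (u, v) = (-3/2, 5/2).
E = 145;  F = -240;  G = 401

Partials: r_u = (1, 0, 8*u), r_v = (0, 1, 8*v). As functions of (u, v):
  E = r_u · r_u = 64*u^2 + 1,
  F = r_u · r_v = 64*u*v,
  G = r_v · r_v = 64*v^2 + 1.
Evaluating at (u, v) = (-3/2, 5/2): E = 145, F = -240, G = 401.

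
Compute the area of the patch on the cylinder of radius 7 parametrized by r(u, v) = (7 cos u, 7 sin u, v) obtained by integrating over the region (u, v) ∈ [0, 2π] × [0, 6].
Area = 84*pi

Area = ∫∫ √(EG − F²) du dv with √(EG − F²) = 7. Integrating over [0, 2π] × [0, 6] gives 84*pi.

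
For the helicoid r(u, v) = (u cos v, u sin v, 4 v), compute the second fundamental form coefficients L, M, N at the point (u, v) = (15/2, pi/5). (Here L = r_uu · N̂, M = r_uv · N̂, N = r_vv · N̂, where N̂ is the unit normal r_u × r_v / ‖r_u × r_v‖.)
L = 0;  M = -8/17;  N = 0

Compute the unit normal N̂(u, v) = (4*sin(v)/sqrt(u^2 + 16), -4*cos(v)/sqrt(u^2 + 16), u/sqrt(u^2 + 16)), and the second partials r_uu, r_uv, r_vv. Take dot products:
  L(u, v) = r_uu · N̂ = 0,
  M(u, v) = r_uv · N̂ = -4/sqrt(u^2 + 16),
  N(u, v) = r_vv · N̂ = 0.
Evaluating at (u, v) = (15/2, pi/5):
  L = 0, M = -8/17, N = 0.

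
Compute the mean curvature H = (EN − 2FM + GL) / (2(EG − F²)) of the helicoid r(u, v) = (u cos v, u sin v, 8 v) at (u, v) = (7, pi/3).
H = 0

With E = 1, F = 0, G = u^2 + 64, L = 0, M = -8/sqrt(u^2 + 64), N = 0, assemble
  H = (EN − 2FM + GL) / (2(EG − F²)) = 0.
At (u, v) = (7, pi/3): H = 0.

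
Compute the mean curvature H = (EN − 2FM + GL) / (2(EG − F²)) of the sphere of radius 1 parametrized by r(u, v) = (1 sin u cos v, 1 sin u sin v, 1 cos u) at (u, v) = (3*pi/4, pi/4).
H = -1

With E = 1, F = 0, G = sin(u)^2, L = -sin(u)/Abs(sin(u)), M = 0, N = -sin(u)^3/Abs(sin(u)), assemble
  H = (EN − 2FM + GL) / (2(EG − F²)) = -sin(u)/Abs(sin(u)).
At (u, v) = (3*pi/4, pi/4): H = -1.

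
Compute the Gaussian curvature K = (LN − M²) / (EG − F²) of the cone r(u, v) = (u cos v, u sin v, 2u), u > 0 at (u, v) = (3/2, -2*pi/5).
K = 0

Coefficients of the first fundamental form: E = 5, F = 0, G = u^2.
Coefficients of the second fundamental form: L = 0, M = 0, N = 2*sqrt(5)*u^2/(5*Abs(u)).
Assemble K = (LN − M²)/(EG − F²) = 0. At (u, v) = (3/2, -2*pi/5): K = 0.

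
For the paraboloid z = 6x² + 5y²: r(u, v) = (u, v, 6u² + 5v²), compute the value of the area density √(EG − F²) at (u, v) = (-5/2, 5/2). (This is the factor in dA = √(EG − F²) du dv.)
√(EG − F²)|_{(-5/2, 5/2)} = sqrt(1526)

E = 144*u^2 + 1, F = 120*u*v, G = 100*v^2 + 1, so EG − F² = 144*u^2 + 100*v^2 + 1. Taking the positive square root: √(EG − F²) = sqrt(144*u^2 + 100*v^2 + 1). At (u, v) = (-5/2, 5/2): sqrt(1526).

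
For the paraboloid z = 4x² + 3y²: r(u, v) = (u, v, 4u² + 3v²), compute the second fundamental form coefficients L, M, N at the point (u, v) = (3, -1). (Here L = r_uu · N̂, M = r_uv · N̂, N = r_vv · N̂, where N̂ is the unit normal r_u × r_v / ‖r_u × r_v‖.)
L = 8*sqrt(613)/613;  M = 0;  N = 6*sqrt(613)/613

Compute the unit normal N̂(u, v) = (-8*u/sqrt(64*u^2 + 36*v^2 + 1), -6*v/sqrt(64*u^2 + 36*v^2 + 1), 1/sqrt(64*u^2 + 36*v^2 + 1)), and the second partials r_uu, r_uv, r_vv. Take dot products:
  L(u, v) = r_uu · N̂ = 8/sqrt(64*u^2 + 36*v^2 + 1),
  M(u, v) = r_uv · N̂ = 0,
  N(u, v) = r_vv · N̂ = 6/sqrt(64*u^2 + 36*v^2 + 1).
Evaluating at (u, v) = (3, -1):
  L = 8*sqrt(613)/613, M = 0, N = 6*sqrt(613)/613.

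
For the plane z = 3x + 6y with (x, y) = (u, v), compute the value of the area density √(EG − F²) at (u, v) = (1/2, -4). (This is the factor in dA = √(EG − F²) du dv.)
√(EG − F²)|_{(1/2, -4)} = sqrt(46)

E = 10, F = 18, G = 37, so EG − F² = 46. Taking the positive square root: √(EG − F²) = sqrt(46). At (u, v) = (1/2, -4): sqrt(46).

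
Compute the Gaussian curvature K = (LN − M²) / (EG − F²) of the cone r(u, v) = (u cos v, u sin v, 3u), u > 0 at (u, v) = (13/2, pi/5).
K = 0

Coefficients of the first fundamental form: E = 10, F = 0, G = u^2.
Coefficients of the second fundamental form: L = 0, M = 0, N = 3*sqrt(10)*u^2/(10*Abs(u)).
Assemble K = (LN − M²)/(EG − F²) = 0. At (u, v) = (13/2, pi/5): K = 0.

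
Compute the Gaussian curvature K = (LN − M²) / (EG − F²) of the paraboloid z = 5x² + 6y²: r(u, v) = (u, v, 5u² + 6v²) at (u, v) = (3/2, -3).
K = 30/579121

Coefficients of the first fundamental form: E = 100*u^2 + 1, F = 120*u*v, G = 144*v^2 + 1.
Coefficients of the second fundamental form: L = 10/sqrt(100*u^2 + 144*v^2 + 1), M = 0, N = 12/sqrt(100*u^2 + 144*v^2 + 1).
Assemble K = (LN − M²)/(EG − F²) = 120/(10000*u^4 + 28800*u^2*v^2 + 200*u^2 + 20736*v^4 + 288*v^2 + 1). At (u, v) = (3/2, -3): K = 30/579121.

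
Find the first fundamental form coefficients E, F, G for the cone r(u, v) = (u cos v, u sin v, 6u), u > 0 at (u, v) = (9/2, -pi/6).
E = 37;  F = 0;  G = 81/4

Partials: r_u = (cos(v), sin(v), 6), r_v = (-u*sin(v), u*cos(v), 0). As functions of (u, v):
  E = r_u · r_u = 37,
  F = r_u · r_v = 0,
  G = r_v · r_v = u^2.
Evaluating at (u, v) = (9/2, -pi/6): E = 37, F = 0, G = 81/4.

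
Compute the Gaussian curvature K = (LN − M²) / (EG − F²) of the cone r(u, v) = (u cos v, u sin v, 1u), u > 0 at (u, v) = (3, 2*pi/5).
K = 0

Coefficients of the first fundamental form: E = 2, F = 0, G = u^2.
Coefficients of the second fundamental form: L = 0, M = 0, N = sqrt(2)*u^2/(2*Abs(u)).
Assemble K = (LN − M²)/(EG − F²) = 0. At (u, v) = (3, 2*pi/5): K = 0.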